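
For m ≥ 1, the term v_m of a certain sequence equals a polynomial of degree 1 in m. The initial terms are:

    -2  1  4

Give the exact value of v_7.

16

1st diffs: 3, 3 (constant).
So v_m = 3m - 5.
Evaluating at m = 7 gives v_7 = 16.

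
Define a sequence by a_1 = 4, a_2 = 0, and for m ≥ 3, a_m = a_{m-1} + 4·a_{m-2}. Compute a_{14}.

Iterate the recurrence:
a_3 = 16; a_4 = 16; a_5 = 80; …; a_{11} = 18640; a_{12} = 46864; a_{13} = 121424; a_{14} = 308880.

308880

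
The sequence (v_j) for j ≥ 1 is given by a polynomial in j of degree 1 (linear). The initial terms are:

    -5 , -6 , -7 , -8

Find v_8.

1st diffs: -1, -1, -1 (constant).
So v_j = -j - 4.
Evaluating at j = 8 gives v_8 = -12.

-12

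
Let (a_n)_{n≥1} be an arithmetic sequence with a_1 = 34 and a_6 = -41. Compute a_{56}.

-791

Common difference d = (-41 - 34) / (6 - 1) = -15.
a_n = 34 + (n - 1)·(-15).
a_{56} = 34 + 55·(-15) = -791.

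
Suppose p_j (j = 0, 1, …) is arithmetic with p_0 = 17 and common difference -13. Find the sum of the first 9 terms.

p_j = 17 + (j - 0)·(-13).
p_8 = -87; S = 9·(17 + (-87))/2 = -315.

-315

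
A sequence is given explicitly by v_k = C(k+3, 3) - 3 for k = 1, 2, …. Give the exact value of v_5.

53

C(8, 3) = 56, so v_5 = 53.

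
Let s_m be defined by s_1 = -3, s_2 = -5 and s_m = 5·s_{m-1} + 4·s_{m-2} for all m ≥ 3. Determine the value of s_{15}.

-42566410277

Applying the relation repeatedly:
s_3 = -37; s_4 = -205; s_5 = -1173; …; s_{12} = -229660045; s_{13} = -1309421013; s_{14} = -7465745245; s_{15} = -42566410277.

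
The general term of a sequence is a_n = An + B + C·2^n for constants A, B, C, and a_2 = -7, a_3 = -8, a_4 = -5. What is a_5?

At n = 2, 3, 4: 2A + B + 4C = -7; 3A + B + 8C = -8; 4A + B + 16C = -5.
Subtracting the first from the second: A + 4C = -1.
Subtracting the second from the third: A + 8C = 3.
Solving: C = 1, A = -5, then B = -1.
Hence a_5 = -5·5 + (-1) + 1·32 = 6.

6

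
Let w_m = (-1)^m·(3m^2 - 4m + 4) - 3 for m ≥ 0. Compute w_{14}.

(-1)^14 = 1; 3m^2 - 4m + 4 at m=14 is 536; so w_{14} = 533.

533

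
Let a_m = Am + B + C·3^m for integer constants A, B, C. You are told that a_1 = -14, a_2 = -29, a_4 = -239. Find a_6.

-2177

Plug in m = 1, 2, 4: A + B + 3C = -14; 2A + B + 9C = -29; 4A + B + 81C = -239.
Subtracting the first from the second: A + 6C = -15.
Subtracting the second from the third: 2A + 72C = -210.
Solving: C = -3, A = 3, then B = -8.
Therefore a_6 = 18 + (-8) + (-3)·729 = -2177.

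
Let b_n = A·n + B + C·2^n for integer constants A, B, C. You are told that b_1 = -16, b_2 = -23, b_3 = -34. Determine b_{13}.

-16432

Write the equations: A + B + 2C = -16; 2A + B + 4C = -23; 3A + B + 8C = -34.
Subtracting the first from the second: A + 2C = -7.
Subtracting the second from the third: A + 4C = -11.
Solving: C = -2, A = -3, then B = -9.
So b_n = -3·n + (-9) + (-2)·2^n; at n=13 this is -16432.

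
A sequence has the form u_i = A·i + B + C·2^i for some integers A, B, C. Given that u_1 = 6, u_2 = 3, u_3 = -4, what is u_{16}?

Write the equations: A + B + 2C = 6; 2A + B + 4C = 3; 3A + B + 8C = -4.
Subtracting the first from the second: A + 2C = -3.
Subtracting the second from the third: A + 4C = -7.
Solving: C = -2, A = 1, then B = 9.
Hence u_{16} = 1·16 + 9 + (-2)·65536 = -131047.

-131047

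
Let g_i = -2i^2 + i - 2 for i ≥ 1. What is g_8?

g_8 = -2·8^2 + 1·8 - 2 = -122.

-122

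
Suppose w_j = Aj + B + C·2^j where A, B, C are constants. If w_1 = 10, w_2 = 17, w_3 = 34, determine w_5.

148

The three given values yield: A + B + 2C = 10; 2A + B + 4C = 17; 3A + B + 8C = 34.
Subtracting the first from the second: A + 2C = 7.
Subtracting the second from the third: A + 4C = 17.
Solving: C = 5, A = -3, then B = 3.
So w_j = -3·j + 3 + 5·2^j; at j=5 this is 148.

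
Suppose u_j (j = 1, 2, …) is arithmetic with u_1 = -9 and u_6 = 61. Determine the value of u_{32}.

425

Common difference d = (61 - (-9)) / (6 - 1) = 14.
u_j = -9 + (j - 1)·14.
u_{32} = -9 + 31·14 = 425.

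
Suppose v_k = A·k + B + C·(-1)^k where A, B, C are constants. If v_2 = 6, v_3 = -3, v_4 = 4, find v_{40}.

-32

Plug in k = 2, 3, 4: 2A + B + C = 6; 3A + B - C = -3; 4A + B + C = 4.
Subtracting the first from the second: A - 2C = -9.
Subtracting the second from the third: A + 2C = 7.
Solving: C = 4, A = -1, then B = 4.
Therefore v_{40} = -40 + 4 + 4·1 = -32.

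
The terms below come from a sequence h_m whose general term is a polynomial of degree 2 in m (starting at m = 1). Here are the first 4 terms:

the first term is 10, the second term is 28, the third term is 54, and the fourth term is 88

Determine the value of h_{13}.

754

1st diffs: 18, 26, 34.
2nd diffs: 8, 8 (constant).
Newton forward-difference form: h_m = 10 + 18·C(m-1,1) + 8·C(m-1,2).
At m = 13: m-1 = 12, so h_{13} = 10 + 216 + 528 = 754.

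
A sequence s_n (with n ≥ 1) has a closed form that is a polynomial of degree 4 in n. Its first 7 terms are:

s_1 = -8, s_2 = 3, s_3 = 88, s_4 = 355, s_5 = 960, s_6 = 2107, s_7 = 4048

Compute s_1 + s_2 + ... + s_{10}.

44071

1st diffs: 11, 85, 267, 605, 1147, 1941.
2nd diffs: 74, 182, 338, 542, 794.
3rd diffs: 108, 156, 204, 252.
4th diffs: 48, 48, 48 (constant).
Newton forward-difference form: s_n = -8 + 11·C(n-1,1) + 74·C(n-1,2) + 108·C(n-1,3) + 48·C(n-1,4).
Continuing: 7083, 11560, 17875.
Summing n = 1..10 (10 terms) gives 44071.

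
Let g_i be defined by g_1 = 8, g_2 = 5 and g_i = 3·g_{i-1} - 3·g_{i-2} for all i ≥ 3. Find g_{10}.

1134

g_3 = -9  g_4 = -42  g_5 = -99  g_6 = -171  g_7 = -216  g_8 = -135  g_9 = 243  g_{10} = 1134.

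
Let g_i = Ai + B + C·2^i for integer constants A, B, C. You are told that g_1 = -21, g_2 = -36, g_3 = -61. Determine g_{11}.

Plug in i = 1, 2, 3: A + B + 2C = -21; 2A + B + 4C = -36; 3A + B + 8C = -61.
Subtracting the first from the second: A + 2C = -15.
Subtracting the second from the third: A + 4C = -25.
Solving: C = -5, A = -5, then B = -6.
Therefore g_{11} = -55 + (-6) + (-5)·2048 = -10301.

-10301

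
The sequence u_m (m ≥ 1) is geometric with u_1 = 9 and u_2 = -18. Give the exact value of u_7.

Common ratio r = -2.
u_m = 9·(-2)^(m-1).
u_7 = 9·(-2)^6 = 576.

576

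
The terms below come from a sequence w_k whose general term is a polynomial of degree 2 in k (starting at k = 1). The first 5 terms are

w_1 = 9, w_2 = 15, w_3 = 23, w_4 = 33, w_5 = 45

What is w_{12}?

185

1st diffs: 6, 8, 10, 12.
2nd diffs: 2, 2, 2 (constant).
So w_k = k^2 + 3k + 5.
Evaluating at k = 12 gives w_{12} = 185.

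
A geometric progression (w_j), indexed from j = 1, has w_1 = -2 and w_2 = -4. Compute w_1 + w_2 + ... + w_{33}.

-17179869182

Common ratio r = 2.
w_j = (-2)·2^(j-1).
S = (-2)·(2^33 - 1)/(2 - 1) = (-2)·(8589934592 - 1)/(1) = -17179869182.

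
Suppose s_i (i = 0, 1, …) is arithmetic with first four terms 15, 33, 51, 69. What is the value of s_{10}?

Common difference d = 18.
s_i = 15 + (i - 0)·18.
s_{10} = 15 + 10·18 = 195.

195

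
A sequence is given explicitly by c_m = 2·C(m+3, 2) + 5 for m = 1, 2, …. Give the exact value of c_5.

C(8, 2) = 28, so c_5 = 61.

61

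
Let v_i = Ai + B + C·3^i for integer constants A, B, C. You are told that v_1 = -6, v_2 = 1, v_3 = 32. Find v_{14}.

The three given values yield: A + B + 3C = -6; 2A + B + 9C = 1; 3A + B + 27C = 32.
Subtracting the first from the second: A + 6C = 7.
Subtracting the second from the third: A + 18C = 31.
Solving: C = 2, A = -5, then B = -7.
So v_i = -5·i + (-7) + 2·3^i; at i=14 this is 9565861.

9565861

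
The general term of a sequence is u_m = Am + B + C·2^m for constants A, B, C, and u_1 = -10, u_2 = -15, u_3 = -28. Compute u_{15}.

-131032

Plug in m = 1, 2, 3: A + B + 2C = -10; 2A + B + 4C = -15; 3A + B + 8C = -28.
Subtracting the first from the second: A + 2C = -5.
Subtracting the second from the third: A + 4C = -13.
Solving: C = -4, A = 3, then B = -5.
Hence u_{15} = 3·15 + (-5) + (-4)·32768 = -131032.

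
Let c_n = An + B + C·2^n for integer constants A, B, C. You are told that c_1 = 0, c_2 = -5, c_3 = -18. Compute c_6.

-233

The three given values yield: A + B + 2C = 0; 2A + B + 4C = -5; 3A + B + 8C = -18.
Subtracting the first from the second: A + 2C = -5.
Subtracting the second from the third: A + 4C = -13.
Solving: C = -4, A = 3, then B = 5.
So c_n = 3·n + 5 + (-4)·2^n; at n=6 this is -233.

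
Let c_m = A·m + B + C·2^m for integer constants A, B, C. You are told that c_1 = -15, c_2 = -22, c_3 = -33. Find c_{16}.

At m = 1, 2, 3: A + B + 2C = -15; 2A + B + 4C = -22; 3A + B + 8C = -33.
Subtracting the first from the second: A + 2C = -7.
Subtracting the second from the third: A + 4C = -11.
Solving: C = -2, A = -3, then B = -8.
So c_m = -3·m + (-8) + (-2)·2^m; at m=16 this is -131128.

-131128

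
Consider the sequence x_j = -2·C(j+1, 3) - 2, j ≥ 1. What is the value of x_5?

-42

C(6, 3) = 20, so x_5 = -42.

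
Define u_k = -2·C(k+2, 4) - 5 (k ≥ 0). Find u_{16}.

C(18, 4) = 3060, so u_{16} = -6125.

-6125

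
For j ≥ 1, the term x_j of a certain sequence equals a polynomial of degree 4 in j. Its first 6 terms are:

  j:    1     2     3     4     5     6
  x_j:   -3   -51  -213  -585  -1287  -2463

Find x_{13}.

1st diffs: -48, -162, -372, -702, -1176.
2nd diffs: -114, -210, -330, -474.
3rd diffs: -96, -120, -144.
4th diffs: -24, -24 (constant).
So x_j = -j^4 - 6j^3 + 4j^2 - 3j + 3.
Evaluating at j = 13 gives x_{13} = -41103.

-41103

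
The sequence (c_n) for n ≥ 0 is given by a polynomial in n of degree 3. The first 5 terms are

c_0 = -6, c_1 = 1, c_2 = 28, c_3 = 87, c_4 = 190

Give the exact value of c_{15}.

7659

1st diffs: 7, 27, 59, 103.
2nd diffs: 20, 32, 44.
3rd diffs: 12, 12 (constant).
So c_n = 2n^3 + 4n^2 + n - 6.
Evaluating at n = 15 gives c_{15} = 7659.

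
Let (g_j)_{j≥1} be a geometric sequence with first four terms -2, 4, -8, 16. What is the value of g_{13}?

-8192

Common ratio r = -2.
g_j = (-2)·(-2)^(j-1).
g_{13} = (-2)·(-2)^12 = -8192.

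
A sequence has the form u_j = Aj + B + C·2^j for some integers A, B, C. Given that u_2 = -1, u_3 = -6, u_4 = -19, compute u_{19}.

-1048518

The three given values yield: 2A + B + 4C = -1; 3A + B + 8C = -6; 4A + B + 16C = -19.
Subtracting the first from the second: A + 4C = -5.
Subtracting the second from the third: A + 8C = -13.
Solving: C = -2, A = 3, then B = 1.
Therefore u_{19} = 57 + 1 + (-2)·524288 = -1048518.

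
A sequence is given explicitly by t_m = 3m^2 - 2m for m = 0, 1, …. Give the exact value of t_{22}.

t_{22} = 3·22^2 - 2·22 = 1408.

1408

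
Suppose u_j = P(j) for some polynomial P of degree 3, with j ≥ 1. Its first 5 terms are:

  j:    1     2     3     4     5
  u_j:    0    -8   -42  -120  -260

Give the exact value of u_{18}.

-15912

1st diffs: -8, -34, -78, -140.
2nd diffs: -26, -44, -62.
3rd diffs: -18, -18 (constant).
Newton forward-difference form: u_j = (-8)·C(j-1,1) + (-26)·C(j-1,2) + (-18)·C(j-1,3).
At j = 18: j-1 = 17, so u_{18} = -136 - 3536 - 12240 = -15912.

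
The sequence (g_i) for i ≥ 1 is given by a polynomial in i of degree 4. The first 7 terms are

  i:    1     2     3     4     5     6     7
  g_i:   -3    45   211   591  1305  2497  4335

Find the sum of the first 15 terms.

261797

1st diffs: 48, 166, 380, 714, 1192, 1838.
2nd diffs: 118, 214, 334, 478, 646.
3rd diffs: 96, 120, 144, 168.
4th diffs: 24, 24, 24 (constant).
Newton forward-difference form: g_i = -3 + 48·C(i-1,1) + 118·C(i-1,2) + 96·C(i-1,3) + 24·C(i-1,4).
Continuing: …, 7011, 10741, 15765, 22347, …, g_{15} = 70375.
Summing i = 1..15 (15 terms) gives 261797.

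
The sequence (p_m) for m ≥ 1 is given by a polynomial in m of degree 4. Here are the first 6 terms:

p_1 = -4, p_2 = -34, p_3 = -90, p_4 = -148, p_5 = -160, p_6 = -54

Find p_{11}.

6446

1st diffs: -30, -56, -58, -12, 106.
2nd diffs: -26, -2, 46, 118.
3rd diffs: 24, 48, 72.
4th diffs: 24, 24 (constant).
Newton forward-difference form: p_m = -4 + (-30)·C(m-1,1) + (-26)·C(m-1,2) + 24·C(m-1,3) + 24·C(m-1,4).
At m = 11: m-1 = 10, so p_{11} = -4 - 300 - 1170 + 2880 + 5040 = 6446.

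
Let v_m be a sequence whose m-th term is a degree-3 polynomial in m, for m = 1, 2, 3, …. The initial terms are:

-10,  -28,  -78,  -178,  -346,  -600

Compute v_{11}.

1st diffs: -18, -50, -100, -168, -254.
2nd diffs: -32, -50, -68, -86.
3rd diffs: -18, -18, -18 (constant).
Newton forward-difference form: v_m = -10 + (-18)·C(m-1,1) + (-32)·C(m-1,2) + (-18)·C(m-1,3).
At m = 11: m-1 = 10, so v_{11} = -10 - 180 - 1440 - 2160 = -3790.

-3790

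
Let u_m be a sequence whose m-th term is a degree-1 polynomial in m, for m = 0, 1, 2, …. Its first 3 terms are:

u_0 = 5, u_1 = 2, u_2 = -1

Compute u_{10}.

1st diffs: -3, -3 (constant).
So u_m = -3m + 5.
Evaluating at m = 10 gives u_{10} = -25.

-25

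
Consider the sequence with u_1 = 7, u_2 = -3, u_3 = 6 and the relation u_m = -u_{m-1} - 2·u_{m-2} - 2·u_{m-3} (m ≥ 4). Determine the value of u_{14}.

228

Step forward from the initial values:
u_4 = -14  u_5 = 8  u_6 = 8  …  u_{11} = -4  u_{12} = -124  u_{13} = 28  u_{14} = 228.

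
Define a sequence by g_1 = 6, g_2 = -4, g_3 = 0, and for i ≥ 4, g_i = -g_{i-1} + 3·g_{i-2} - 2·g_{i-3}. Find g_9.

1576

Compute successive terms:
g_4 = -24;  g_5 = 32;  g_6 = -104;  g_7 = 248;  g_8 = -624;  g_9 = 1576.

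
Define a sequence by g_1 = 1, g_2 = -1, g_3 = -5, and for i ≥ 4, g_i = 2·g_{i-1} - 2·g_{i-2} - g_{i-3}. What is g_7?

41

Iterate the recurrence:
g_4 = -9;  g_5 = -7;  g_6 = 9;  g_7 = 41.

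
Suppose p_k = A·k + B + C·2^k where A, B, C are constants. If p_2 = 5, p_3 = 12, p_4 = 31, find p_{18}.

786345

At k = 2, 3, 4: 2A + B + 4C = 5; 3A + B + 8C = 12; 4A + B + 16C = 31.
Subtracting the first from the second: A + 4C = 7.
Subtracting the second from the third: A + 8C = 19.
Solving: C = 3, A = -5, then B = 3.
So p_k = -5·k + 3 + 3·2^k; at k=18 this is 786345.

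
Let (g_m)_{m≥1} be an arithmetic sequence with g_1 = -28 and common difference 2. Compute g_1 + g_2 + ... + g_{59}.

g_m = -28 + (m - 1)·2.
g_{59} = 88; S = 59·(-28 + 88)/2 = 1770.

1770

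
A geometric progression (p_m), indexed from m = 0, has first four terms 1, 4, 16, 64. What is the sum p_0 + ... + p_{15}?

1431655765

Common ratio r = 4.
p_m = 1·4^(m-0).
S = 1·(4^16 - 1)/(4 - 1) = 1·(4294967296 - 1)/(3) = 1431655765.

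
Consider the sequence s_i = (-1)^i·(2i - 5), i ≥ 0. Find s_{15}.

(-1)^15 = -1; 2i - 5 at i=15 is 25; so s_{15} = -25.

-25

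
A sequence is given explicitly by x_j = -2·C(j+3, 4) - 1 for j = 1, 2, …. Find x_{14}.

C(17, 4) = 2380, so x_{14} = -4761.

-4761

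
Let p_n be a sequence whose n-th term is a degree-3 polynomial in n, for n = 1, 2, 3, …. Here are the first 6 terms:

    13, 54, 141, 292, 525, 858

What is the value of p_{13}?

1st diffs: 41, 87, 151, 233, 333.
2nd diffs: 46, 64, 82, 100.
3rd diffs: 18, 18, 18 (constant).
Newton forward-difference form: p_n = 13 + 41·C(n-1,1) + 46·C(n-1,2) + 18·C(n-1,3).
At n = 13: n-1 = 12, so p_{13} = 13 + 492 + 3036 + 3960 = 7501.

7501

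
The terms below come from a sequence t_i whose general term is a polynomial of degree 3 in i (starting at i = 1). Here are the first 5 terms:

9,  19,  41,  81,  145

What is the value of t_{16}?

1st diffs: 10, 22, 40, 64.
2nd diffs: 12, 18, 24.
3rd diffs: 6, 6 (constant).
Newton forward-difference form: t_i = 9 + 10·C(i-1,1) + 12·C(i-1,2) + 6·C(i-1,3).
At i = 16: i-1 = 15, so t_{16} = 9 + 150 + 1260 + 2730 = 4149.

4149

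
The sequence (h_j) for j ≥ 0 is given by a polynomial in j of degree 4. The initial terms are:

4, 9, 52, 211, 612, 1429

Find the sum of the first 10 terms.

33301

1st diffs: 5, 43, 159, 401, 817.
2nd diffs: 38, 116, 242, 416.
3rd diffs: 78, 126, 174.
4th diffs: 48, 48 (constant).
So h_j = 2j^4 + j^3 + 2j^2 + 4.
Continuing: 2884, 5247, 8836, 14017.
Summing j = 0..9 (10 terms) gives 33301.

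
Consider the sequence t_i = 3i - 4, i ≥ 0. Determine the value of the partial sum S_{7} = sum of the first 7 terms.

35

Over i = 0..6: Σi = 21.
Total = (3)·21 + (-4)·7 = 35.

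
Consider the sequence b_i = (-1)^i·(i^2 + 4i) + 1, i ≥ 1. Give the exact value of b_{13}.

-220

(-1)^13 = -1; i^2 + 4i at i=13 is 221; so b_{13} = -220.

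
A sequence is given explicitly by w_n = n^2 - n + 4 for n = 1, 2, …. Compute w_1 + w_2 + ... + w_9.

Over n = 1..9: Σn = 45, Σn² = 285.
Total = (1)·285 + (-1)·45 + (4)·9 = 276.

276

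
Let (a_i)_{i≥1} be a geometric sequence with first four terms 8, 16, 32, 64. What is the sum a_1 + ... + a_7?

1016

Common ratio r = 2.
a_i = 8·2^(i-1).
S = 8·(2^7 - 1)/(2 - 1) = 8·(128 - 1)/(1) = 1016.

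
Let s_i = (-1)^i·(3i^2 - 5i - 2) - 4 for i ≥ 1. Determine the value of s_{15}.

-602

(-1)^15 = -1; 3i^2 - 5i - 2 at i=15 is 598; so s_{15} = -602.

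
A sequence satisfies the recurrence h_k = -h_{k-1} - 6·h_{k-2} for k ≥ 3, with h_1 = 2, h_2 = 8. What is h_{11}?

Applying the relation repeatedly:
h_3 = -20; h_4 = -28; h_5 = 148; h_6 = 20; h_7 = -908; h_8 = 788; h_9 = 4660; h_{10} = -9388; h_{11} = -18572.

-18572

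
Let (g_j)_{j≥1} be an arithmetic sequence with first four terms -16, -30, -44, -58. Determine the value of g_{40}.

-562

Common difference d = -14.
g_j = -16 + (j - 1)·(-14).
g_{40} = -16 + 39·(-14) = -562.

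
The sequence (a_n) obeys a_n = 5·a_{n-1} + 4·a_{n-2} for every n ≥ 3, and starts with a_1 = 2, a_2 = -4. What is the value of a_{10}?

Iterate the recurrence:
a_3 = -12, a_4 = -76, a_5 = -428, a_6 = -2444, a_7 = -13932, a_8 = -79436, a_9 = -452908, a_{10} = -2582284.

-2582284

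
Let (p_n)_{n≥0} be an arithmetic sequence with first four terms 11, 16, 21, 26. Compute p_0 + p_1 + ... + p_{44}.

Common difference d = 5.
p_n = 11 + (n - 0)·5.
p_{44} = 231; S = 45·(11 + 231)/2 = 5445.

5445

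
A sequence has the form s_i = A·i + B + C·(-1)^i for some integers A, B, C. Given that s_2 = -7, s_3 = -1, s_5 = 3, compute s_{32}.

At i = 2, 3, 5: 2A + B + C = -7; 3A + B - C = -1; 5A + B - C = 3.
Subtracting the first from the second: A - 2C = 6.
Subtracting the second from the third: 2A = 4.
Solving: C = -2, A = 2, then B = -9.
Hence s_{32} = 2·32 + (-9) + (-2)·1 = 53.

53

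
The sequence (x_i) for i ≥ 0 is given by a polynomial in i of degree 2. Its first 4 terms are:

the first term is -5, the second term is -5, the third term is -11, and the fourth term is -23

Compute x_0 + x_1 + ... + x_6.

-245

1st diffs: 0, -6, -12.
2nd diffs: -6, -6 (constant).
So x_i = -3i^2 + 3i - 5.
Continuing: -41, -65, -95.
Summing i = 0..6 (7 terms) gives -245.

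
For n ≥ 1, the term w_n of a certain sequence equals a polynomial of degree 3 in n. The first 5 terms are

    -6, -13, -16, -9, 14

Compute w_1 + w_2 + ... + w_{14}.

6741

1st diffs: -7, -3, 7, 23.
2nd diffs: 4, 10, 16.
3rd diffs: 6, 6 (constant).
Newton forward-difference form: w_n = -6 + (-7)·C(n-1,1) + 4·C(n-1,2) + 6·C(n-1,3).
Continuing: …, 59, 132, 239, 386, …, w_{14} = 1931.
Summing n = 1..14 (14 terms) gives 6741.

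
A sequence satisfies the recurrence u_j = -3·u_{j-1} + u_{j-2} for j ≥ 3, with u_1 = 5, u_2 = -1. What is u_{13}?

1174685

Step forward from the initial values:
u_3 = 8; u_4 = -25; u_5 = 83; …; u_{10} = -32605; u_{11} = 107687; u_{12} = -355666; u_{13} = 1174685.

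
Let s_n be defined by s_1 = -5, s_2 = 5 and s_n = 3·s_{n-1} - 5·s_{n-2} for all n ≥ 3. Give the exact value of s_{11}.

28165

Step forward from the initial values:
s_3 = 40;  s_4 = 95;  s_5 = 85;  s_6 = -220;  s_7 = -1085;  s_8 = -2155;  s_9 = -1040;  s_{10} = 7655;  s_{11} = 28165.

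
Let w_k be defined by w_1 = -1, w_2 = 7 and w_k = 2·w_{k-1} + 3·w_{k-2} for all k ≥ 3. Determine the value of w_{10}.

Step forward from the initial values:
w_3 = 11, w_4 = 43, w_5 = 119, w_6 = 367, w_7 = 1091, w_8 = 3283, w_9 = 9839, w_{10} = 29527.
(Characteristic roots are 3 and -1.)

29527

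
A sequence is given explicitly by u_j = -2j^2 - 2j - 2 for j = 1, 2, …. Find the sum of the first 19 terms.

-5358

Over j = 1..19: Σj = 190, Σj² = 2470.
Total = (-2)·2470 + (-2)·190 + (-2)·19 = -5358.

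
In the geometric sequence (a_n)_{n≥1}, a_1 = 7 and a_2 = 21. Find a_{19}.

2711943423

Common ratio r = 3.
a_n = 7·3^(n-1).
a_{19} = 7·3^18 = 2711943423.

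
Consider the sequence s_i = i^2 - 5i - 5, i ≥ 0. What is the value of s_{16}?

171

s_{16} = 1·16^2 - 5·16 - 5 = 171.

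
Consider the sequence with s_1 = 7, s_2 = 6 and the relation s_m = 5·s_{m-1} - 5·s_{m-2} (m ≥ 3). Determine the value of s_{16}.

Iterate the recurrence:
s_3 = -5;  s_4 = -55;  s_5 = -250;  …;  s_{13} = -8265625;  s_{14} = -29906250;  s_{15} = -108203125;  s_{16} = -391484375.

-391484375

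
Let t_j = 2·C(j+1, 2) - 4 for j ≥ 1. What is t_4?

16

C(5, 2) = 10, so t_4 = 16.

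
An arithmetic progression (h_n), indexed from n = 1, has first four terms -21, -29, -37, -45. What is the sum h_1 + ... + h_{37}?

Common difference d = -8.
h_n = -21 + (n - 1)·(-8).
h_{37} = -309; S = 37·(-21 + (-309))/2 = -6105.

-6105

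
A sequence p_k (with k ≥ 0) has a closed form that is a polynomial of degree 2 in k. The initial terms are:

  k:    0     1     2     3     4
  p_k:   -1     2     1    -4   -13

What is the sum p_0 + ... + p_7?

1st diffs: 3, -1, -5, -9.
2nd diffs: -4, -4, -4 (constant).
Newton forward-difference form: p_k = -1 + 3·C(k,1) + (-4)·C(k,2).
Continuing: -26, -43, -64.
Summing k = 0..7 (8 terms) gives -148.

-148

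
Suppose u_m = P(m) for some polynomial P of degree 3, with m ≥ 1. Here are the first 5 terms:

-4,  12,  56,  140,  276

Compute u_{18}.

1st diffs: 16, 44, 84, 136.
2nd diffs: 28, 40, 52.
3rd diffs: 12, 12 (constant).
So u_m = 2m^3 + 2m^2 - 4m - 4.
Evaluating at m = 18 gives u_{18} = 12236.

12236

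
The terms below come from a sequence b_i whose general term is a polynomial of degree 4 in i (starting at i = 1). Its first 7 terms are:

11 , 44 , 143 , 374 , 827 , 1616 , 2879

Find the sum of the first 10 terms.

1st diffs: 33, 99, 231, 453, 789, 1263.
2nd diffs: 66, 132, 222, 336, 474.
3rd diffs: 66, 90, 114, 138.
4th diffs: 24, 24, 24 (constant).
Newton forward-difference form: b_i = 11 + 33·C(i-1,1) + 66·C(i-1,2) + 66·C(i-1,3) + 24·C(i-1,4).
Continuing: 4778, 7499, 11252.
Summing i = 1..10 (10 terms) gives 29423.

29423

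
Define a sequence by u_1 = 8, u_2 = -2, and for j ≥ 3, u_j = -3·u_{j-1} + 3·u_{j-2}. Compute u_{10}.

u_3 = 30  u_4 = -96  u_5 = 378  u_6 = -1422  u_7 = 5400  u_8 = -20466  u_9 = 77598  u_{10} = -294192.

-294192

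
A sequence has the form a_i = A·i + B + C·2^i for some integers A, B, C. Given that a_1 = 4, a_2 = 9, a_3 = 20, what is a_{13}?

Write the equations: A + B + 2C = 4; 2A + B + 4C = 9; 3A + B + 8C = 20.
Subtracting the first from the second: A + 2C = 5.
Subtracting the second from the third: A + 4C = 11.
Solving: C = 3, A = -1, then B = -1.
Hence a_{13} = -1·13 + (-1) + 3·8192 = 24562.

24562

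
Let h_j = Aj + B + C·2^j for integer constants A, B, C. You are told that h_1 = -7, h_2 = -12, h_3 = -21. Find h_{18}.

At j = 1, 2, 3: A + B + 2C = -7; 2A + B + 4C = -12; 3A + B + 8C = -21.
Subtracting the first from the second: A + 2C = -5.
Subtracting the second from the third: A + 4C = -9.
Solving: C = -2, A = -1, then B = -2.
So h_j = -1·j + (-2) + (-2)·2^j; at j=18 this is -524308.

-524308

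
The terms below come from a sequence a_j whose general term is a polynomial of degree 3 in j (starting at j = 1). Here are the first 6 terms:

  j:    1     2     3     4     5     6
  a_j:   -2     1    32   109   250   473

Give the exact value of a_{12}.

4541

1st diffs: 3, 31, 77, 141, 223.
2nd diffs: 28, 46, 64, 82.
3rd diffs: 18, 18, 18 (constant).
So a_j = 3j^3 - 4j^2 - 6j + 5.
Evaluating at j = 12 gives a_{12} = 4541.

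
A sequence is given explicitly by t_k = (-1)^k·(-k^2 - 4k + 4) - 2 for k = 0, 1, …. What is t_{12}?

-190

(-1)^12 = 1; -k^2 - 4k + 4 at k=12 is -188; so t_{12} = -190.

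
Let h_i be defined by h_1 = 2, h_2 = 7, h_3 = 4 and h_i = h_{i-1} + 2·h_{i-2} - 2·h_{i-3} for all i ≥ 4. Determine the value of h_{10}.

112

Applying the relation repeatedly:
h_4 = 14  h_5 = 8  h_6 = 28  h_7 = 16  h_8 = 56  h_9 = 32  h_{10} = 112.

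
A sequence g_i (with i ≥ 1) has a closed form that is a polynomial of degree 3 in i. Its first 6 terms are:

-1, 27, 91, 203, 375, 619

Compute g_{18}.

13531

1st diffs: 28, 64, 112, 172, 244.
2nd diffs: 36, 48, 60, 72.
3rd diffs: 12, 12, 12 (constant).
Newton forward-difference form: g_i = -1 + 28·C(i-1,1) + 36·C(i-1,2) + 12·C(i-1,3).
At i = 18: i-1 = 17, so g_{18} = -1 + 476 + 4896 + 8160 = 13531.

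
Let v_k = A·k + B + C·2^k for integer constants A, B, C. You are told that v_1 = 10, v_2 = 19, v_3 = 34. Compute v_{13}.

24616

Plug in k = 1, 2, 3: A + B + 2C = 10; 2A + B + 4C = 19; 3A + B + 8C = 34.
Subtracting the first from the second: A + 2C = 9.
Subtracting the second from the third: A + 4C = 15.
Solving: C = 3, A = 3, then B = 1.
Hence v_{13} = 3·13 + 1 + 3·8192 = 24616.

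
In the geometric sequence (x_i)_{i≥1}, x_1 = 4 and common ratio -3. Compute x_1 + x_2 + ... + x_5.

x_i = 4·(-3)^(i-1).
S = 4·((-3)^5 - 1)/(-3 - 1) = 4·(-243 - 1)/(-4) = 244.

244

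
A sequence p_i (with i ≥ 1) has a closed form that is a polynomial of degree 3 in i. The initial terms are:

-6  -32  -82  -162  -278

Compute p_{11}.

1st diffs: -26, -50, -80, -116.
2nd diffs: -24, -30, -36.
3rd diffs: -6, -6 (constant).
Newton forward-difference form: p_i = -6 + (-26)·C(i-1,1) + (-24)·C(i-1,2) + (-6)·C(i-1,3).
At i = 11: i-1 = 10, so p_{11} = -6 - 260 - 1080 - 720 = -2066.

-2066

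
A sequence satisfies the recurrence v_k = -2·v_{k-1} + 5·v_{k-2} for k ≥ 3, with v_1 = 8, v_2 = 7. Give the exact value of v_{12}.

Step forward from the initial values:
v_3 = 26, v_4 = -17, v_5 = 164, v_6 = -413, v_7 = 1646, v_8 = -5357, v_9 = 18944, v_{10} = -64673, v_{11} = 224066, v_{12} = -771497.

-771497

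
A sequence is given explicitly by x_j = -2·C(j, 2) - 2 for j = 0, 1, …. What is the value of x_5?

-22

C(5, 2) = 10, so x_5 = -22.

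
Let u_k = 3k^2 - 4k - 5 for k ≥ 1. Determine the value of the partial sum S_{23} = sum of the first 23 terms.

Over k = 1..23: Σk = 276, Σk² = 4324.
Total = (3)·4324 + (-4)·276 + (-5)·23 = 11753.

11753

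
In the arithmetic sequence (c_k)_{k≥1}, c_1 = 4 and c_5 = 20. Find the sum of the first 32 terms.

2112

Common difference d = (20 - 4) / (5 - 1) = 4.
c_k = 4 + (k - 1)·4.
c_{32} = 128; S = 32·(4 + 128)/2 = 2112.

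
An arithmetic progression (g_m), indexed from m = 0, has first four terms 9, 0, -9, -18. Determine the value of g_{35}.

Common difference d = -9.
g_m = 9 + (m - 0)·(-9).
g_{35} = 9 + 35·(-9) = -306.

-306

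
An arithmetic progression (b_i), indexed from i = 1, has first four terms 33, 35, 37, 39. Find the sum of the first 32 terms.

2048

Common difference d = 2.
b_i = 33 + (i - 1)·2.
b_{32} = 95; S = 32·(33 + 95)/2 = 2048.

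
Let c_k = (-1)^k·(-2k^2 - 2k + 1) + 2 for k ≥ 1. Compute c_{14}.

-417

(-1)^14 = 1; -2k^2 - 2k + 1 at k=14 is -419; so c_{14} = -417.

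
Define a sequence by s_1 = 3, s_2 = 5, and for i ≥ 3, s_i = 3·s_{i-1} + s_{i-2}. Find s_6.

644

Step forward from the initial values:
s_3 = 18;  s_4 = 59;  s_5 = 195;  s_6 = 644.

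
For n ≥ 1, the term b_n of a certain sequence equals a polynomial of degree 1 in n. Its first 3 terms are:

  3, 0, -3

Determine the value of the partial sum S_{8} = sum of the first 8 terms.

-60

1st diffs: -3, -3 (constant).
So b_n = -3n + 6.
Continuing: …, -6, -9, -12, -15, …, b_8 = -18.
Summing n = 1..8 (8 terms) gives -60.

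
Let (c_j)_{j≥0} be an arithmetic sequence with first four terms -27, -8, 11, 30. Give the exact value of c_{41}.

Common difference d = 19.
c_j = -27 + (j - 0)·19.
c_{41} = -27 + 41·19 = 752.

752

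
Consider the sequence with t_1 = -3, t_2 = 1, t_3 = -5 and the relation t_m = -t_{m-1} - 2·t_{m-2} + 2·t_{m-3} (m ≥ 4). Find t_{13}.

-745

Step forward from the initial values:
t_4 = -3, t_5 = 15, t_6 = -19, t_7 = -17, t_8 = 85, t_9 = -89, t_{10} = -115, t_{11} = 463, t_{12} = -411, t_{13} = -745.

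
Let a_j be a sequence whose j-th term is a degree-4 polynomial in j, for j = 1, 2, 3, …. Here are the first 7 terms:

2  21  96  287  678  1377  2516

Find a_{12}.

1st diffs: 19, 75, 191, 391, 699, 1139.
2nd diffs: 56, 116, 200, 308, 440.
3rd diffs: 60, 84, 108, 132.
4th diffs: 24, 24, 24 (constant).
Newton forward-difference form: a_j = 2 + 19·C(j-1,1) + 56·C(j-1,2) + 60·C(j-1,3) + 24·C(j-1,4).
At j = 12: j-1 = 11, so a_{12} = 2 + 209 + 3080 + 9900 + 7920 = 21111.

21111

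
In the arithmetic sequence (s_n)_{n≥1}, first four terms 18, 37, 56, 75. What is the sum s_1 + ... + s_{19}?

Common difference d = 19.
s_n = 18 + (n - 1)·19.
s_{19} = 360; S = 19·(18 + 360)/2 = 3591.

3591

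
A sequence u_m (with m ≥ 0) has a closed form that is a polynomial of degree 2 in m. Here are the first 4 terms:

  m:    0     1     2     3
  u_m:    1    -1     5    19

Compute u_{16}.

1st diffs: -2, 6, 14.
2nd diffs: 8, 8 (constant).
So u_m = 4m^2 - 6m + 1.
Evaluating at m = 16 gives u_{16} = 929.

929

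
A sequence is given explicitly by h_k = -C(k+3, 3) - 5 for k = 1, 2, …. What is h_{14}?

C(17, 3) = 680, so h_{14} = -685.

-685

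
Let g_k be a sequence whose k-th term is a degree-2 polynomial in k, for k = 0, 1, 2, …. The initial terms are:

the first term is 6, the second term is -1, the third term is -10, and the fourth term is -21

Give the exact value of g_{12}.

-210

1st diffs: -7, -9, -11.
2nd diffs: -2, -2 (constant).
Newton forward-difference form: g_k = 6 + (-7)·C(k,1) + (-2)·C(k,2).
At k = 12: k = 12, so g_{12} = 6 - 84 - 132 = -210.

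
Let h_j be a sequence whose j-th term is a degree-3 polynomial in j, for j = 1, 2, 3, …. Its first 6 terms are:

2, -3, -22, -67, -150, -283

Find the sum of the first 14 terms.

1st diffs: -5, -19, -45, -83, -133.
2nd diffs: -14, -26, -38, -50.
3rd diffs: -12, -12, -12 (constant).
Newton forward-difference form: h_j = 2 + (-5)·C(j-1,1) + (-14)·C(j-1,2) + (-12)·C(j-1,3).
Continuing: …, -478, -747, -1102, -1555, …, h_{14} = -4587.
Summing j = 1..14 (14 terms) gives -17535.

-17535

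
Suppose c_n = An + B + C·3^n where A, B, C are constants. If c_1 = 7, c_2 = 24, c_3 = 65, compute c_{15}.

28697885

The three given values yield: A + B + 3C = 7; 2A + B + 9C = 24; 3A + B + 27C = 65.
Subtracting the first from the second: A + 6C = 17.
Subtracting the second from the third: A + 18C = 41.
Solving: C = 2, A = 5, then B = -4.
Hence c_{15} = 5·15 + (-4) + 2·14348907 = 28697885.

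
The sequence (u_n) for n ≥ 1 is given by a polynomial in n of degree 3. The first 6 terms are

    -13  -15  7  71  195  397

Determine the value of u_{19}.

1st diffs: -2, 22, 64, 124, 202.
2nd diffs: 24, 42, 60, 78.
3rd diffs: 18, 18, 18 (constant).
Newton forward-difference form: u_n = -13 + (-2)·C(n-1,1) + 24·C(n-1,2) + 18·C(n-1,3).
At n = 19: n-1 = 18, so u_{19} = -13 - 36 + 3672 + 14688 = 18311.

18311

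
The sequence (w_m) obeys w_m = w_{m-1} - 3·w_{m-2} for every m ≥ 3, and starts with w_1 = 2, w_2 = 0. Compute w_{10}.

210

w_3 = -6  w_4 = -6  w_5 = 12  w_6 = 30  w_7 = -6  w_8 = -96  w_9 = -78  w_{10} = 210.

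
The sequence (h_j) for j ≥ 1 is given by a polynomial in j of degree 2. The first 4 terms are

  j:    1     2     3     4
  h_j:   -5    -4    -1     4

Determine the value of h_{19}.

1st diffs: 1, 3, 5.
2nd diffs: 2, 2 (constant).
Newton forward-difference form: h_j = -5 + 1·C(j-1,1) + 2·C(j-1,2).
At j = 19: j-1 = 18, so h_{19} = -5 + 18 + 306 = 319.

319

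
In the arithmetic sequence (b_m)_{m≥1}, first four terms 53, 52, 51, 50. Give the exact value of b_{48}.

Common difference d = -1.
b_m = 53 + (m - 1)·(-1).
b_{48} = 53 + 47·(-1) = 6.

6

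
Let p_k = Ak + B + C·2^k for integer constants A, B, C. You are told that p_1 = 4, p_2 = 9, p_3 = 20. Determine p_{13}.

24562

Plug in k = 1, 2, 3: A + B + 2C = 4; 2A + B + 4C = 9; 3A + B + 8C = 20.
Subtracting the first from the second: A + 2C = 5.
Subtracting the second from the third: A + 4C = 11.
Solving: C = 3, A = -1, then B = -1.
Hence p_{13} = -1·13 + (-1) + 3·8192 = 24562.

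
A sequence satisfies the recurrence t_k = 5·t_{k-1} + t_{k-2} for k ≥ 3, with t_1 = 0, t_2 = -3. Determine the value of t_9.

t_3 = -15, t_4 = -78, t_5 = -405, t_6 = -2103, t_7 = -10920, t_8 = -56703, t_9 = -294435.

-294435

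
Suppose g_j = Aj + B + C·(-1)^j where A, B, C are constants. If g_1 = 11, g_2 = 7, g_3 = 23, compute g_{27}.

167

Write the equations: A + B - C = 11; 2A + B + C = 7; 3A + B - C = 23.
Subtracting the first from the second: A + 2C = -4.
Subtracting the second from the third: A - 2C = 16.
Solving: C = -5, A = 6, then B = 0.
Hence g_{27} = 6·27 + 0 + (-5)·(-1) = 167.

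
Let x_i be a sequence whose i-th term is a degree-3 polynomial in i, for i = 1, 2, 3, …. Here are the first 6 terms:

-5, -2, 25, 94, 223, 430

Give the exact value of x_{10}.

1st diffs: 3, 27, 69, 129, 207.
2nd diffs: 24, 42, 60, 78.
3rd diffs: 18, 18, 18 (constant).
Newton forward-difference form: x_i = -5 + 3·C(i-1,1) + 24·C(i-1,2) + 18·C(i-1,3).
At i = 10: i-1 = 9, so x_{10} = -5 + 27 + 864 + 1512 = 2398.

2398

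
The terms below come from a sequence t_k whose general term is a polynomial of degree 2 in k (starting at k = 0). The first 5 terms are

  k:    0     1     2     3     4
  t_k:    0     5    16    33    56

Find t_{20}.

1st diffs: 5, 11, 17, 23.
2nd diffs: 6, 6, 6 (constant).
So t_k = 3k^2 + 2k.
Evaluating at k = 20 gives t_{20} = 1240.

1240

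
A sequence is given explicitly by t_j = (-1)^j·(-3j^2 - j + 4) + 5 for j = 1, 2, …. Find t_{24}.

(-1)^24 = 1; -3j^2 - j + 4 at j=24 is -1748; so t_{24} = -1743.

-1743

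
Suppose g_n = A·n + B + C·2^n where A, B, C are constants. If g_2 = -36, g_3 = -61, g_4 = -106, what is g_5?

-191

The three given values yield: 2A + B + 4C = -36; 3A + B + 8C = -61; 4A + B + 16C = -106.
Subtracting the first from the second: A + 4C = -25.
Subtracting the second from the third: A + 8C = -45.
Solving: C = -5, A = -5, then B = -6.
Therefore g_5 = -25 + (-6) + (-5)·32 = -191.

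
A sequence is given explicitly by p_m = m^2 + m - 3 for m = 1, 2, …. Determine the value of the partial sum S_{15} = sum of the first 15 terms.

1315

Over m = 1..15: Σm = 120, Σm² = 1240.
Total = (1)·1240 + (1)·120 + (-3)·15 = 1315.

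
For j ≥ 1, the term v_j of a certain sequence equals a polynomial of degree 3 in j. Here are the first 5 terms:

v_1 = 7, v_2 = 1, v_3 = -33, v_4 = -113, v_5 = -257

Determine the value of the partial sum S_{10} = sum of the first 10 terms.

1st diffs: -6, -34, -80, -144.
2nd diffs: -28, -46, -64.
3rd diffs: -18, -18 (constant).
Newton forward-difference form: v_j = 7 + (-6)·C(j-1,1) + (-28)·C(j-1,2) + (-18)·C(j-1,3).
Continuing: …, -483, -809, -1253, -1833, …, v_{10} = -2567.
Summing j = 1..10 (10 terms) gives -7340.

-7340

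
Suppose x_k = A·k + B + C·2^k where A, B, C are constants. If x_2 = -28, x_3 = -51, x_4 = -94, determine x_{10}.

Write the equations: 2A + B + 4C = -28; 3A + B + 8C = -51; 4A + B + 16C = -94.
Subtracting the first from the second: A + 4C = -23.
Subtracting the second from the third: A + 8C = -43.
Solving: C = -5, A = -3, then B = -2.
Hence x_{10} = -3·10 + (-2) + (-5)·1024 = -5152.

-5152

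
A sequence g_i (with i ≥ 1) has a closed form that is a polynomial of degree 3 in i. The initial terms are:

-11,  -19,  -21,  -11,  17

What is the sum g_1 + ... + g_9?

1st diffs: -8, -2, 10, 28.
2nd diffs: 6, 12, 18.
3rd diffs: 6, 6 (constant).
Newton forward-difference form: g_i = -11 + (-8)·C(i-1,1) + 6·C(i-1,2) + 6·C(i-1,3).
Continuing: 69, 151, 269, 429.
Summing i = 1..9 (9 terms) gives 873.

873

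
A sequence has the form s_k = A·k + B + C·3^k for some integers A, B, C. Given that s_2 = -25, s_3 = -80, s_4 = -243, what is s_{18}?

At k = 2, 3, 4: 2A + B + 9C = -25; 3A + B + 27C = -80; 4A + B + 81C = -243.
Subtracting the first from the second: A + 18C = -55.
Subtracting the second from the third: A + 54C = -163.
Solving: C = -3, A = -1, then B = 4.
So s_k = -1·k + 4 + (-3)·3^k; at k=18 this is -1162261481.

-1162261481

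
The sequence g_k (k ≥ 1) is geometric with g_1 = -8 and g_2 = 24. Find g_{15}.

Common ratio r = -3.
g_k = (-8)·(-3)^(k-1).
g_{15} = (-8)·(-3)^14 = -38263752.

-38263752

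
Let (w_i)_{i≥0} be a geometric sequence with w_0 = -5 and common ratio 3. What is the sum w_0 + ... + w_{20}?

-26150883005

w_i = (-5)·3^(i-0).
S = (-5)·(3^21 - 1)/(3 - 1) = (-5)·(10460353203 - 1)/(2) = -26150883005.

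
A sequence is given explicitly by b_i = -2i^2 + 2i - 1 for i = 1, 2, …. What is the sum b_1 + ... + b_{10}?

-670

Over i = 1..10: Σi = 55, Σi² = 385.
Total = (-2)·385 + (2)·55 + (-1)·10 = -670.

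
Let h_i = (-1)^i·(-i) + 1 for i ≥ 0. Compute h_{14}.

(-1)^14 = 1; -i at i=14 is -14; so h_{14} = -13.

-13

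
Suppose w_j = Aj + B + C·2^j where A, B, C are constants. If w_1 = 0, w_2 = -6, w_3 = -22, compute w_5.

Write the equations: A + B + 2C = 0; 2A + B + 4C = -6; 3A + B + 8C = -22.
Subtracting the first from the second: A + 2C = -6.
Subtracting the second from the third: A + 4C = -16.
Solving: C = -5, A = 4, then B = 6.
Therefore w_5 = 20 + 6 + (-5)·32 = -134.

-134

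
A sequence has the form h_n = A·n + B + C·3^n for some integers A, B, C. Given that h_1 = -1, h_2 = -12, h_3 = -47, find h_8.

The three given values yield: A + B + 3C = -1; 2A + B + 9C = -12; 3A + B + 27C = -47.
Subtracting the first from the second: A + 6C = -11.
Subtracting the second from the third: A + 18C = -35.
Solving: C = -2, A = 1, then B = 4.
Therefore h_8 = 8 + 4 + (-2)·6561 = -13110.

-13110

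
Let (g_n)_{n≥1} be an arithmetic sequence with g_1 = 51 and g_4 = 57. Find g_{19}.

Common difference d = (57 - 51) / (4 - 1) = 2.
g_n = 51 + (n - 1)·2.
g_{19} = 51 + 18·2 = 87.

87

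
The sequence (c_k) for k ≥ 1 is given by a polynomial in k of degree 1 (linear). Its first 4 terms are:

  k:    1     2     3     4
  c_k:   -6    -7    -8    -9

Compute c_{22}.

1st diffs: -1, -1, -1 (constant).
So c_k = -k - 5.
Evaluating at k = 22 gives c_{22} = -27.

-27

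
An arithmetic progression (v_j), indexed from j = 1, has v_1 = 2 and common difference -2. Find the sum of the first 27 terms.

v_j = 2 + (j - 1)·(-2).
v_{27} = -50; S = 27·(2 + (-50))/2 = -648.

-648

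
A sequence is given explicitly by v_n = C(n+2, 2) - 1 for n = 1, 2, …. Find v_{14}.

C(16, 2) = 120, so v_{14} = 119.

119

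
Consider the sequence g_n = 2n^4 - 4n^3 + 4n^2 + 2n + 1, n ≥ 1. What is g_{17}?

148581

g_{17} = 2·17^4 - 4·17^3 + 4·17^2 + 2·17 + 1 = 148581.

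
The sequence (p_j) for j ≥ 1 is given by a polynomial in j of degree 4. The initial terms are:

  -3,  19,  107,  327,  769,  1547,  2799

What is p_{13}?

31017

1st diffs: 22, 88, 220, 442, 778, 1252.
2nd diffs: 66, 132, 222, 336, 474.
3rd diffs: 66, 90, 114, 138.
4th diffs: 24, 24, 24 (constant).
Newton forward-difference form: p_j = -3 + 22·C(j-1,1) + 66·C(j-1,2) + 66·C(j-1,3) + 24·C(j-1,4).
At j = 13: j-1 = 12, so p_{13} = -3 + 264 + 4356 + 14520 + 11880 = 31017.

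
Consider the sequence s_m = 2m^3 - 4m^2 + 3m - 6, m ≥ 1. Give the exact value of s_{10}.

s_{10} = 2·10^3 - 4·10^2 + 3·10 - 6 = 1624.

1624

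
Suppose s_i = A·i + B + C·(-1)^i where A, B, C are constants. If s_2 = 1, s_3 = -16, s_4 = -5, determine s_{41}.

-130

Write the equations: 2A + B + C = 1; 3A + B - C = -16; 4A + B + C = -5.
Subtracting the first from the second: A - 2C = -17.
Subtracting the second from the third: A + 2C = 11.
Solving: C = 7, A = -3, then B = 0.
Hence s_{41} = -3·41 + 0 + 7·(-1) = -130.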